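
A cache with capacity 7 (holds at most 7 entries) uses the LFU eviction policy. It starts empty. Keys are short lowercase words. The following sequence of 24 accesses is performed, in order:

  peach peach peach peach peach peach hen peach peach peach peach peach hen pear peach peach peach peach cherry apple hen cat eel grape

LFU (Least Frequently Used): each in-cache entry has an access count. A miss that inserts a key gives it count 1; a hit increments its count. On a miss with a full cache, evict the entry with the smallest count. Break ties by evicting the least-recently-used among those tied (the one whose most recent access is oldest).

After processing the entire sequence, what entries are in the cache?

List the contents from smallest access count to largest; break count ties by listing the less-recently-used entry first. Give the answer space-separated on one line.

LFU simulation (capacity=7):
  1. access peach: MISS. Cache: [peach(c=1)]
  2. access peach: HIT, count now 2. Cache: [peach(c=2)]
  3. access peach: HIT, count now 3. Cache: [peach(c=3)]
  4. access peach: HIT, count now 4. Cache: [peach(c=4)]
  5. access peach: HIT, count now 5. Cache: [peach(c=5)]
  6. access peach: HIT, count now 6. Cache: [peach(c=6)]
  7. access hen: MISS. Cache: [hen(c=1) peach(c=6)]
  8. access peach: HIT, count now 7. Cache: [hen(c=1) peach(c=7)]
  9. access peach: HIT, count now 8. Cache: [hen(c=1) peach(c=8)]
  10. access peach: HIT, count now 9. Cache: [hen(c=1) peach(c=9)]
  11. access peach: HIT, count now 10. Cache: [hen(c=1) peach(c=10)]
  12. access peach: HIT, count now 11. Cache: [hen(c=1) peach(c=11)]
  13. access hen: HIT, count now 2. Cache: [hen(c=2) peach(c=11)]
  14. access pear: MISS. Cache: [pear(c=1) hen(c=2) peach(c=11)]
  15. access peach: HIT, count now 12. Cache: [pear(c=1) hen(c=2) peach(c=12)]
  16. access peach: HIT, count now 13. Cache: [pear(c=1) hen(c=2) peach(c=13)]
  17. access peach: HIT, count now 14. Cache: [pear(c=1) hen(c=2) peach(c=14)]
  18. access peach: HIT, count now 15. Cache: [pear(c=1) hen(c=2) peach(c=15)]
  19. access cherry: MISS. Cache: [pear(c=1) cherry(c=1) hen(c=2) peach(c=15)]
  20. access apple: MISS. Cache: [pear(c=1) cherry(c=1) apple(c=1) hen(c=2) peach(c=15)]
  21. access hen: HIT, count now 3. Cache: [pear(c=1) cherry(c=1) apple(c=1) hen(c=3) peach(c=15)]
  22. access cat: MISS. Cache: [pear(c=1) cherry(c=1) apple(c=1) cat(c=1) hen(c=3) peach(c=15)]
  23. access eel: MISS. Cache: [pear(c=1) cherry(c=1) apple(c=1) cat(c=1) eel(c=1) hen(c=3) peach(c=15)]
  24. access grape: MISS, evict pear(c=1). Cache: [cherry(c=1) apple(c=1) cat(c=1) eel(c=1) grape(c=1) hen(c=3) peach(c=15)]
Total: 16 hits, 8 misses, 1 evictions

Answer: cherry apple cat eel grape hen peach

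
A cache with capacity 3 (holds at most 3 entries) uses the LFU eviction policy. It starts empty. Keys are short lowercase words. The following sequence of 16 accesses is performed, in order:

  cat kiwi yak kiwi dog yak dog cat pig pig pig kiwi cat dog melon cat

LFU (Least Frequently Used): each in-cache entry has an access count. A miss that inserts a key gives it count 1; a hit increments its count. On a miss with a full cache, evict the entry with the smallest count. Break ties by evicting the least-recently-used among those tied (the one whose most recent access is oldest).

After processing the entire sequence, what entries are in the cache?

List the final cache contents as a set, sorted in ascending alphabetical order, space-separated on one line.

LFU simulation (capacity=3):
  1. access cat: MISS. Cache: [cat(c=1)]
  2. access kiwi: MISS. Cache: [cat(c=1) kiwi(c=1)]
  3. access yak: MISS. Cache: [cat(c=1) kiwi(c=1) yak(c=1)]
  4. access kiwi: HIT, count now 2. Cache: [cat(c=1) yak(c=1) kiwi(c=2)]
  5. access dog: MISS, evict cat(c=1). Cache: [yak(c=1) dog(c=1) kiwi(c=2)]
  6. access yak: HIT, count now 2. Cache: [dog(c=1) kiwi(c=2) yak(c=2)]
  7. access dog: HIT, count now 2. Cache: [kiwi(c=2) yak(c=2) dog(c=2)]
  8. access cat: MISS, evict kiwi(c=2). Cache: [cat(c=1) yak(c=2) dog(c=2)]
  9. access pig: MISS, evict cat(c=1). Cache: [pig(c=1) yak(c=2) dog(c=2)]
  10. access pig: HIT, count now 2. Cache: [yak(c=2) dog(c=2) pig(c=2)]
  11. access pig: HIT, count now 3. Cache: [yak(c=2) dog(c=2) pig(c=3)]
  12. access kiwi: MISS, evict yak(c=2). Cache: [kiwi(c=1) dog(c=2) pig(c=3)]
  13. access cat: MISS, evict kiwi(c=1). Cache: [cat(c=1) dog(c=2) pig(c=3)]
  14. access dog: HIT, count now 3. Cache: [cat(c=1) pig(c=3) dog(c=3)]
  15. access melon: MISS, evict cat(c=1). Cache: [melon(c=1) pig(c=3) dog(c=3)]
  16. access cat: MISS, evict melon(c=1). Cache: [cat(c=1) pig(c=3) dog(c=3)]
Total: 6 hits, 10 misses, 7 evictions

Answer: cat dog pig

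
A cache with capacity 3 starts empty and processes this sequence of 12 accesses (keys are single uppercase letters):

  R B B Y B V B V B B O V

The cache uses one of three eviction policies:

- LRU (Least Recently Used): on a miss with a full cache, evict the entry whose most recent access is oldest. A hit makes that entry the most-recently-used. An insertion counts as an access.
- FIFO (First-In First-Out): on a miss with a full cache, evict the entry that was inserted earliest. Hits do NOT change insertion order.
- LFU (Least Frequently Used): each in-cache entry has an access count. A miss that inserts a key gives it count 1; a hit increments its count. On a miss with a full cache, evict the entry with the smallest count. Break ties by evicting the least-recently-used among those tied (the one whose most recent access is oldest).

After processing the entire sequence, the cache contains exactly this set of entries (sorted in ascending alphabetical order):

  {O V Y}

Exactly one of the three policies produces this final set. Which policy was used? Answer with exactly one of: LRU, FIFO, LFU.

Simulating under each policy and comparing final sets:
  LRU: final set = {B O V} -> differs
  FIFO: final set = {O V Y} -> MATCHES target
  LFU: final set = {B O V} -> differs
Only FIFO produces the target set.

Answer: FIFO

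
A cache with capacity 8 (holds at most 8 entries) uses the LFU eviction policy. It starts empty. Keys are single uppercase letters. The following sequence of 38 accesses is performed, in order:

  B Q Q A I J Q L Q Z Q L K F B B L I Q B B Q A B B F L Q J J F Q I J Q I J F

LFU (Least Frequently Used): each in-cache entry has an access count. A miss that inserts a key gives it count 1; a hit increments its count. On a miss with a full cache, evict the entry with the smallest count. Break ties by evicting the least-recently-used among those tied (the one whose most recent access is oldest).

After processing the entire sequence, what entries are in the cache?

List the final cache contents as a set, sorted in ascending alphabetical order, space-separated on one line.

LFU simulation (capacity=8):
  1. access B: MISS. Cache: [B(c=1)]
  2. access Q: MISS. Cache: [B(c=1) Q(c=1)]
  3. access Q: HIT, count now 2. Cache: [B(c=1) Q(c=2)]
  4. access A: MISS. Cache: [B(c=1) A(c=1) Q(c=2)]
  5. access I: MISS. Cache: [B(c=1) A(c=1) I(c=1) Q(c=2)]
  6. access J: MISS. Cache: [B(c=1) A(c=1) I(c=1) J(c=1) Q(c=2)]
  7. access Q: HIT, count now 3. Cache: [B(c=1) A(c=1) I(c=1) J(c=1) Q(c=3)]
  8. access L: MISS. Cache: [B(c=1) A(c=1) I(c=1) J(c=1) L(c=1) Q(c=3)]
  9. access Q: HIT, count now 4. Cache: [B(c=1) A(c=1) I(c=1) J(c=1) L(c=1) Q(c=4)]
  10. access Z: MISS. Cache: [B(c=1) A(c=1) I(c=1) J(c=1) L(c=1) Z(c=1) Q(c=4)]
  11. access Q: HIT, count now 5. Cache: [B(c=1) A(c=1) I(c=1) J(c=1) L(c=1) Z(c=1) Q(c=5)]
  12. access L: HIT, count now 2. Cache: [B(c=1) A(c=1) I(c=1) J(c=1) Z(c=1) L(c=2) Q(c=5)]
  13. access K: MISS. Cache: [B(c=1) A(c=1) I(c=1) J(c=1) Z(c=1) K(c=1) L(c=2) Q(c=5)]
  14. access F: MISS, evict B(c=1). Cache: [A(c=1) I(c=1) J(c=1) Z(c=1) K(c=1) F(c=1) L(c=2) Q(c=5)]
  15. access B: MISS, evict A(c=1). Cache: [I(c=1) J(c=1) Z(c=1) K(c=1) F(c=1) B(c=1) L(c=2) Q(c=5)]
  16. access B: HIT, count now 2. Cache: [I(c=1) J(c=1) Z(c=1) K(c=1) F(c=1) L(c=2) B(c=2) Q(c=5)]
  17. access L: HIT, count now 3. Cache: [I(c=1) J(c=1) Z(c=1) K(c=1) F(c=1) B(c=2) L(c=3) Q(c=5)]
  18. access I: HIT, count now 2. Cache: [J(c=1) Z(c=1) K(c=1) F(c=1) B(c=2) I(c=2) L(c=3) Q(c=5)]
  19. access Q: HIT, count now 6. Cache: [J(c=1) Z(c=1) K(c=1) F(c=1) B(c=2) I(c=2) L(c=3) Q(c=6)]
  20. access B: HIT, count now 3. Cache: [J(c=1) Z(c=1) K(c=1) F(c=1) I(c=2) L(c=3) B(c=3) Q(c=6)]
  21. access B: HIT, count now 4. Cache: [J(c=1) Z(c=1) K(c=1) F(c=1) I(c=2) L(c=3) B(c=4) Q(c=6)]
  22. access Q: HIT, count now 7. Cache: [J(c=1) Z(c=1) K(c=1) F(c=1) I(c=2) L(c=3) B(c=4) Q(c=7)]
  23. access A: MISS, evict J(c=1). Cache: [Z(c=1) K(c=1) F(c=1) A(c=1) I(c=2) L(c=3) B(c=4) Q(c=7)]
  24. access B: HIT, count now 5. Cache: [Z(c=1) K(c=1) F(c=1) A(c=1) I(c=2) L(c=3) B(c=5) Q(c=7)]
  25. access B: HIT, count now 6. Cache: [Z(c=1) K(c=1) F(c=1) A(c=1) I(c=2) L(c=3) B(c=6) Q(c=7)]
  26. access F: HIT, count now 2. Cache: [Z(c=1) K(c=1) A(c=1) I(c=2) F(c=2) L(c=3) B(c=6) Q(c=7)]
  27. access L: HIT, count now 4. Cache: [Z(c=1) K(c=1) A(c=1) I(c=2) F(c=2) L(c=4) B(c=6) Q(c=7)]
  28. access Q: HIT, count now 8. Cache: [Z(c=1) K(c=1) A(c=1) I(c=2) F(c=2) L(c=4) B(c=6) Q(c=8)]
  29. access J: MISS, evict Z(c=1). Cache: [K(c=1) A(c=1) J(c=1) I(c=2) F(c=2) L(c=4) B(c=6) Q(c=8)]
  30. access J: HIT, count now 2. Cache: [K(c=1) A(c=1) I(c=2) F(c=2) J(c=2) L(c=4) B(c=6) Q(c=8)]
  31. access F: HIT, count now 3. Cache: [K(c=1) A(c=1) I(c=2) J(c=2) F(c=3) L(c=4) B(c=6) Q(c=8)]
  32. access Q: HIT, count now 9. Cache: [K(c=1) A(c=1) I(c=2) J(c=2) F(c=3) L(c=4) B(c=6) Q(c=9)]
  33. access I: HIT, count now 3. Cache: [K(c=1) A(c=1) J(c=2) F(c=3) I(c=3) L(c=4) B(c=6) Q(c=9)]
  34. access J: HIT, count now 3. Cache: [K(c=1) A(c=1) F(c=3) I(c=3) J(c=3) L(c=4) B(c=6) Q(c=9)]
  35. access Q: HIT, count now 10. Cache: [K(c=1) A(c=1) F(c=3) I(c=3) J(c=3) L(c=4) B(c=6) Q(c=10)]
  36. access I: HIT, count now 4. Cache: [K(c=1) A(c=1) F(c=3) J(c=3) L(c=4) I(c=4) B(c=6) Q(c=10)]
  37. access J: HIT, count now 4. Cache: [K(c=1) A(c=1) F(c=3) L(c=4) I(c=4) J(c=4) B(c=6) Q(c=10)]
  38. access F: HIT, count now 4. Cache: [K(c=1) A(c=1) L(c=4) I(c=4) J(c=4) F(c=4) B(c=6) Q(c=10)]
Total: 26 hits, 12 misses, 4 evictions

Answer: A B F I J K L Q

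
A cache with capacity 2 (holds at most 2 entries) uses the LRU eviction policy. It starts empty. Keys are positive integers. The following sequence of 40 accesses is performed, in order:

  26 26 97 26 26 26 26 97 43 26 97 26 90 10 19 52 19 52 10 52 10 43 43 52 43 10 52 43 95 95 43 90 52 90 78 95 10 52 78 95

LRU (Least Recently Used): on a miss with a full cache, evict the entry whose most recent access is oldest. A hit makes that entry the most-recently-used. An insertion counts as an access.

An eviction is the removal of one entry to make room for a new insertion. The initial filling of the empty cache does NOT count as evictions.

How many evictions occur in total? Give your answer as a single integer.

LRU simulation (capacity=2):
  1. access 26: MISS. Cache (LRU->MRU): [26]
  2. access 26: HIT. Cache (LRU->MRU): [26]
  3. access 97: MISS. Cache (LRU->MRU): [26 97]
  4. access 26: HIT. Cache (LRU->MRU): [97 26]
  5. access 26: HIT. Cache (LRU->MRU): [97 26]
  6. access 26: HIT. Cache (LRU->MRU): [97 26]
  7. access 26: HIT. Cache (LRU->MRU): [97 26]
  8. access 97: HIT. Cache (LRU->MRU): [26 97]
  9. access 43: MISS, evict 26. Cache (LRU->MRU): [97 43]
  10. access 26: MISS, evict 97. Cache (LRU->MRU): [43 26]
  11. access 97: MISS, evict 43. Cache (LRU->MRU): [26 97]
  12. access 26: HIT. Cache (LRU->MRU): [97 26]
  13. access 90: MISS, evict 97. Cache (LRU->MRU): [26 90]
  14. access 10: MISS, evict 26. Cache (LRU->MRU): [90 10]
  15. access 19: MISS, evict 90. Cache (LRU->MRU): [10 19]
  16. access 52: MISS, evict 10. Cache (LRU->MRU): [19 52]
  17. access 19: HIT. Cache (LRU->MRU): [52 19]
  18. access 52: HIT. Cache (LRU->MRU): [19 52]
  19. access 10: MISS, evict 19. Cache (LRU->MRU): [52 10]
  20. access 52: HIT. Cache (LRU->MRU): [10 52]
  21. access 10: HIT. Cache (LRU->MRU): [52 10]
  22. access 43: MISS, evict 52. Cache (LRU->MRU): [10 43]
  23. access 43: HIT. Cache (LRU->MRU): [10 43]
  24. access 52: MISS, evict 10. Cache (LRU->MRU): [43 52]
  25. access 43: HIT. Cache (LRU->MRU): [52 43]
  26. access 10: MISS, evict 52. Cache (LRU->MRU): [43 10]
  27. access 52: MISS, evict 43. Cache (LRU->MRU): [10 52]
  28. access 43: MISS, evict 10. Cache (LRU->MRU): [52 43]
  29. access 95: MISS, evict 52. Cache (LRU->MRU): [43 95]
  30. access 95: HIT. Cache (LRU->MRU): [43 95]
  31. access 43: HIT. Cache (LRU->MRU): [95 43]
  32. access 90: MISS, evict 95. Cache (LRU->MRU): [43 90]
  33. access 52: MISS, evict 43. Cache (LRU->MRU): [90 52]
  34. access 90: HIT. Cache (LRU->MRU): [52 90]
  35. access 78: MISS, evict 52. Cache (LRU->MRU): [90 78]
  36. access 95: MISS, evict 90. Cache (LRU->MRU): [78 95]
  37. access 10: MISS, evict 78. Cache (LRU->MRU): [95 10]
  38. access 52: MISS, evict 95. Cache (LRU->MRU): [10 52]
  39. access 78: MISS, evict 10. Cache (LRU->MRU): [52 78]
  40. access 95: MISS, evict 52. Cache (LRU->MRU): [78 95]
Total: 16 hits, 24 misses, 22 evictions

Answer: 22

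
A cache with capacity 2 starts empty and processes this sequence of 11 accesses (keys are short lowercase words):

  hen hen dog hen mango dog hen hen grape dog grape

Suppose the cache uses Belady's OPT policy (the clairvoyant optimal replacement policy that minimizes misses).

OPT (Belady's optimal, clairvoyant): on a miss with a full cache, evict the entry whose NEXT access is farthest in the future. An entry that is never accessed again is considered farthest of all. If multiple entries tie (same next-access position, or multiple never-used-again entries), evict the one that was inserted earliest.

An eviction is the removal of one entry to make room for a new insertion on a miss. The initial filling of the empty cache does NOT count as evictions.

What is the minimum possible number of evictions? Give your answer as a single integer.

OPT (Belady) simulation (capacity=2):
  1. access hen: MISS. Cache: [hen]
  2. access hen: HIT. Next use of hen: step 4. Cache: [hen]
  3. access dog: MISS. Cache: [hen dog]
  4. access hen: HIT. Next use of hen: step 7. Cache: [hen dog]
  5. access mango: MISS, evict hen (next use: step 7). Cache: [dog mango]
  6. access dog: HIT. Next use of dog: step 10. Cache: [dog mango]
  7. access hen: MISS, evict mango (next use: never). Cache: [dog hen]
  8. access hen: HIT. Next use of hen: never. Cache: [dog hen]
  9. access grape: MISS, evict hen (next use: never). Cache: [dog grape]
  10. access dog: HIT. Next use of dog: never. Cache: [dog grape]
  11. access grape: HIT. Next use of grape: never. Cache: [dog grape]
Total: 6 hits, 5 misses, 3 evictions

Answer: 3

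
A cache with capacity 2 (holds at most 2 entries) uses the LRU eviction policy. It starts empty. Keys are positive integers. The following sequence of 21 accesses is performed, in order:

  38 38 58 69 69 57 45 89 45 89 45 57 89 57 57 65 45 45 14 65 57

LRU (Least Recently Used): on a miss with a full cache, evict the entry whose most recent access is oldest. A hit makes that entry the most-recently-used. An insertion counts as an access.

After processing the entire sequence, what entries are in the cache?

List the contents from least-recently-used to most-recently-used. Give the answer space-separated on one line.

Answer: 65 57

Derivation:
LRU simulation (capacity=2):
  1. access 38: MISS. Cache (LRU->MRU): [38]
  2. access 38: HIT. Cache (LRU->MRU): [38]
  3. access 58: MISS. Cache (LRU->MRU): [38 58]
  4. access 69: MISS, evict 38. Cache (LRU->MRU): [58 69]
  5. access 69: HIT. Cache (LRU->MRU): [58 69]
  6. access 57: MISS, evict 58. Cache (LRU->MRU): [69 57]
  7. access 45: MISS, evict 69. Cache (LRU->MRU): [57 45]
  8. access 89: MISS, evict 57. Cache (LRU->MRU): [45 89]
  9. access 45: HIT. Cache (LRU->MRU): [89 45]
  10. access 89: HIT. Cache (LRU->MRU): [45 89]
  11. access 45: HIT. Cache (LRU->MRU): [89 45]
  12. access 57: MISS, evict 89. Cache (LRU->MRU): [45 57]
  13. access 89: MISS, evict 45. Cache (LRU->MRU): [57 89]
  14. access 57: HIT. Cache (LRU->MRU): [89 57]
  15. access 57: HIT. Cache (LRU->MRU): [89 57]
  16. access 65: MISS, evict 89. Cache (LRU->MRU): [57 65]
  17. access 45: MISS, evict 57. Cache (LRU->MRU): [65 45]
  18. access 45: HIT. Cache (LRU->MRU): [65 45]
  19. access 14: MISS, evict 65. Cache (LRU->MRU): [45 14]
  20. access 65: MISS, evict 45. Cache (LRU->MRU): [14 65]
  21. access 57: MISS, evict 14. Cache (LRU->MRU): [65 57]
Total: 8 hits, 13 misses, 11 evictions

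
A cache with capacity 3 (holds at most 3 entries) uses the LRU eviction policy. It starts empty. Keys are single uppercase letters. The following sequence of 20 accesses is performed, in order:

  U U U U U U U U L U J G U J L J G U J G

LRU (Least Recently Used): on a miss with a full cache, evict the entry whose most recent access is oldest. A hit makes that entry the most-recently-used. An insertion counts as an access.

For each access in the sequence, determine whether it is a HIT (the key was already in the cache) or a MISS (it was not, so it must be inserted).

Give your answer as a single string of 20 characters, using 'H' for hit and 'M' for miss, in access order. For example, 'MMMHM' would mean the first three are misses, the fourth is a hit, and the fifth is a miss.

Answer: MHHHHHHHMHMMHHMHMMHH

Derivation:
LRU simulation (capacity=3):
  1. access U: MISS. Cache (LRU->MRU): [U]
  2. access U: HIT. Cache (LRU->MRU): [U]
  3. access U: HIT. Cache (LRU->MRU): [U]
  4. access U: HIT. Cache (LRU->MRU): [U]
  5. access U: HIT. Cache (LRU->MRU): [U]
  6. access U: HIT. Cache (LRU->MRU): [U]
  7. access U: HIT. Cache (LRU->MRU): [U]
  8. access U: HIT. Cache (LRU->MRU): [U]
  9. access L: MISS. Cache (LRU->MRU): [U L]
  10. access U: HIT. Cache (LRU->MRU): [L U]
  11. access J: MISS. Cache (LRU->MRU): [L U J]
  12. access G: MISS, evict L. Cache (LRU->MRU): [U J G]
  13. access U: HIT. Cache (LRU->MRU): [J G U]
  14. access J: HIT. Cache (LRU->MRU): [G U J]
  15. access L: MISS, evict G. Cache (LRU->MRU): [U J L]
  16. access J: HIT. Cache (LRU->MRU): [U L J]
  17. access G: MISS, evict U. Cache (LRU->MRU): [L J G]
  18. access U: MISS, evict L. Cache (LRU->MRU): [J G U]
  19. access J: HIT. Cache (LRU->MRU): [G U J]
  20. access G: HIT. Cache (LRU->MRU): [U J G]
Total: 13 hits, 7 misses, 4 evictions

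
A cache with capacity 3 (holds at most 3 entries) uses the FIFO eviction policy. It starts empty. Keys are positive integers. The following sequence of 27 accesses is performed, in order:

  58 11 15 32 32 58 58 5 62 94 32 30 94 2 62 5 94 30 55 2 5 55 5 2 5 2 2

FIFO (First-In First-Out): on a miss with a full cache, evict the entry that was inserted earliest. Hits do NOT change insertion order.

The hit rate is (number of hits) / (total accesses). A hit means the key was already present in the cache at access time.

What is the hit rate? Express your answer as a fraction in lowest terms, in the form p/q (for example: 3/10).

FIFO simulation (capacity=3):
  1. access 58: MISS. Cache (old->new): [58]
  2. access 11: MISS. Cache (old->new): [58 11]
  3. access 15: MISS. Cache (old->new): [58 11 15]
  4. access 32: MISS, evict 58. Cache (old->new): [11 15 32]
  5. access 32: HIT. Cache (old->new): [11 15 32]
  6. access 58: MISS, evict 11. Cache (old->new): [15 32 58]
  7. access 58: HIT. Cache (old->new): [15 32 58]
  8. access 5: MISS, evict 15. Cache (old->new): [32 58 5]
  9. access 62: MISS, evict 32. Cache (old->new): [58 5 62]
  10. access 94: MISS, evict 58. Cache (old->new): [5 62 94]
  11. access 32: MISS, evict 5. Cache (old->new): [62 94 32]
  12. access 30: MISS, evict 62. Cache (old->new): [94 32 30]
  13. access 94: HIT. Cache (old->new): [94 32 30]
  14. access 2: MISS, evict 94. Cache (old->new): [32 30 2]
  15. access 62: MISS, evict 32. Cache (old->new): [30 2 62]
  16. access 5: MISS, evict 30. Cache (old->new): [2 62 5]
  17. access 94: MISS, evict 2. Cache (old->new): [62 5 94]
  18. access 30: MISS, evict 62. Cache (old->new): [5 94 30]
  19. access 55: MISS, evict 5. Cache (old->new): [94 30 55]
  20. access 2: MISS, evict 94. Cache (old->new): [30 55 2]
  21. access 5: MISS, evict 30. Cache (old->new): [55 2 5]
  22. access 55: HIT. Cache (old->new): [55 2 5]
  23. access 5: HIT. Cache (old->new): [55 2 5]
  24. access 2: HIT. Cache (old->new): [55 2 5]
  25. access 5: HIT. Cache (old->new): [55 2 5]
  26. access 2: HIT. Cache (old->new): [55 2 5]
  27. access 2: HIT. Cache (old->new): [55 2 5]
Total: 9 hits, 18 misses, 15 evictions

Hit rate = 9/27 = 1/3

Answer: 1/3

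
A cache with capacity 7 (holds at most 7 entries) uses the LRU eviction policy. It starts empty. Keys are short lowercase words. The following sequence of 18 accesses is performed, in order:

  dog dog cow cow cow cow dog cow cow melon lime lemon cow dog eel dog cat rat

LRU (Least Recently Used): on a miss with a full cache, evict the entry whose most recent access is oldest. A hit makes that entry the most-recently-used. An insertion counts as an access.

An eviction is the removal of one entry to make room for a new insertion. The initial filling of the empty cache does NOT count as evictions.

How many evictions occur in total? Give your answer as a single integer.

LRU simulation (capacity=7):
  1. access dog: MISS. Cache (LRU->MRU): [dog]
  2. access dog: HIT. Cache (LRU->MRU): [dog]
  3. access cow: MISS. Cache (LRU->MRU): [dog cow]
  4. access cow: HIT. Cache (LRU->MRU): [dog cow]
  5. access cow: HIT. Cache (LRU->MRU): [dog cow]
  6. access cow: HIT. Cache (LRU->MRU): [dog cow]
  7. access dog: HIT. Cache (LRU->MRU): [cow dog]
  8. access cow: HIT. Cache (LRU->MRU): [dog cow]
  9. access cow: HIT. Cache (LRU->MRU): [dog cow]
  10. access melon: MISS. Cache (LRU->MRU): [dog cow melon]
  11. access lime: MISS. Cache (LRU->MRU): [dog cow melon lime]
  12. access lemon: MISS. Cache (LRU->MRU): [dog cow melon lime lemon]
  13. access cow: HIT. Cache (LRU->MRU): [dog melon lime lemon cow]
  14. access dog: HIT. Cache (LRU->MRU): [melon lime lemon cow dog]
  15. access eel: MISS. Cache (LRU->MRU): [melon lime lemon cow dog eel]
  16. access dog: HIT. Cache (LRU->MRU): [melon lime lemon cow eel dog]
  17. access cat: MISS. Cache (LRU->MRU): [melon lime lemon cow eel dog cat]
  18. access rat: MISS, evict melon. Cache (LRU->MRU): [lime lemon cow eel dog cat rat]
Total: 10 hits, 8 misses, 1 evictions

Answer: 1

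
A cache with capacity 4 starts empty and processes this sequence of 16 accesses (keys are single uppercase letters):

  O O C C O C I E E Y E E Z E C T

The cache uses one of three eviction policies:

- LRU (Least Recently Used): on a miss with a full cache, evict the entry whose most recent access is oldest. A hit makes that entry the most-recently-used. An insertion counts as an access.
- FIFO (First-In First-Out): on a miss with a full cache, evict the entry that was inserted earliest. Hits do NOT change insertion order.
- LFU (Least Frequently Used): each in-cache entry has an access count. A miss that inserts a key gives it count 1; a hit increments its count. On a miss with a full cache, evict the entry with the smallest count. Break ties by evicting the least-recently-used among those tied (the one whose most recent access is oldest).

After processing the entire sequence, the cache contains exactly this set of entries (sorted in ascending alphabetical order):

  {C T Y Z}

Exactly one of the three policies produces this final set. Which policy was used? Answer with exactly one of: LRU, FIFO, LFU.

Simulating under each policy and comparing final sets:
  LRU: final set = {C E T Z} -> differs
  FIFO: final set = {C T Y Z} -> MATCHES target
  LFU: final set = {C E O T} -> differs
Only FIFO produces the target set.

Answer: FIFO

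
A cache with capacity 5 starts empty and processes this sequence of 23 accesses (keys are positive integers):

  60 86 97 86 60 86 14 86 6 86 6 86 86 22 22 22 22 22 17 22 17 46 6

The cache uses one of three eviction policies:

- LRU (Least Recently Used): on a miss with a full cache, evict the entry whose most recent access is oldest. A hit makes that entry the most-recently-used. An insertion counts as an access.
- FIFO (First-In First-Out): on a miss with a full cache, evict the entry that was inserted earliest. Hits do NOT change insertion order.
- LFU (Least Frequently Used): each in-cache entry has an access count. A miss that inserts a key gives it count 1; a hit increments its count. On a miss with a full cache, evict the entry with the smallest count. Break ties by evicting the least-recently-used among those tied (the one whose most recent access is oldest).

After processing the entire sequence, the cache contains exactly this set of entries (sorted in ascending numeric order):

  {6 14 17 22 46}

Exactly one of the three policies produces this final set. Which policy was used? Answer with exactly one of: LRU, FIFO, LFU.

Answer: FIFO

Derivation:
Simulating under each policy and comparing final sets:
  LRU: final set = {6 17 22 46 86} -> differs
  FIFO: final set = {6 14 17 22 46} -> MATCHES target
  LFU: final set = {6 17 22 46 86} -> differs
Only FIFO produces the target set.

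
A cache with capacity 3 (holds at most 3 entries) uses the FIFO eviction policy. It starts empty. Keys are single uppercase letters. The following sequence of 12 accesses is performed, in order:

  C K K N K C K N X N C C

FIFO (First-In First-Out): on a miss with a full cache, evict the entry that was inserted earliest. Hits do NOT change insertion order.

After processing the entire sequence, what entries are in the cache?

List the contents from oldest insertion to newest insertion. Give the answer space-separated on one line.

Answer: N X C

Derivation:
FIFO simulation (capacity=3):
  1. access C: MISS. Cache (old->new): [C]
  2. access K: MISS. Cache (old->new): [C K]
  3. access K: HIT. Cache (old->new): [C K]
  4. access N: MISS. Cache (old->new): [C K N]
  5. access K: HIT. Cache (old->new): [C K N]
  6. access C: HIT. Cache (old->new): [C K N]
  7. access K: HIT. Cache (old->new): [C K N]
  8. access N: HIT. Cache (old->new): [C K N]
  9. access X: MISS, evict C. Cache (old->new): [K N X]
  10. access N: HIT. Cache (old->new): [K N X]
  11. access C: MISS, evict K. Cache (old->new): [N X C]
  12. access C: HIT. Cache (old->new): [N X C]
Total: 7 hits, 5 misses, 2 evictions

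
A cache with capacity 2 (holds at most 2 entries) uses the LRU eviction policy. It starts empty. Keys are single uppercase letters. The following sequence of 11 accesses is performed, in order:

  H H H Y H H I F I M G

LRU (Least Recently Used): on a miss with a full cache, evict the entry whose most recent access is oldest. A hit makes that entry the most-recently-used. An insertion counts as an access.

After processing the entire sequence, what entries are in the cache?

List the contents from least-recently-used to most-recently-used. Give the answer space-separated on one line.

LRU simulation (capacity=2):
  1. access H: MISS. Cache (LRU->MRU): [H]
  2. access H: HIT. Cache (LRU->MRU): [H]
  3. access H: HIT. Cache (LRU->MRU): [H]
  4. access Y: MISS. Cache (LRU->MRU): [H Y]
  5. access H: HIT. Cache (LRU->MRU): [Y H]
  6. access H: HIT. Cache (LRU->MRU): [Y H]
  7. access I: MISS, evict Y. Cache (LRU->MRU): [H I]
  8. access F: MISS, evict H. Cache (LRU->MRU): [I F]
  9. access I: HIT. Cache (LRU->MRU): [F I]
  10. access M: MISS, evict F. Cache (LRU->MRU): [I M]
  11. access G: MISS, evict I. Cache (LRU->MRU): [M G]
Total: 5 hits, 6 misses, 4 evictions

Answer: M G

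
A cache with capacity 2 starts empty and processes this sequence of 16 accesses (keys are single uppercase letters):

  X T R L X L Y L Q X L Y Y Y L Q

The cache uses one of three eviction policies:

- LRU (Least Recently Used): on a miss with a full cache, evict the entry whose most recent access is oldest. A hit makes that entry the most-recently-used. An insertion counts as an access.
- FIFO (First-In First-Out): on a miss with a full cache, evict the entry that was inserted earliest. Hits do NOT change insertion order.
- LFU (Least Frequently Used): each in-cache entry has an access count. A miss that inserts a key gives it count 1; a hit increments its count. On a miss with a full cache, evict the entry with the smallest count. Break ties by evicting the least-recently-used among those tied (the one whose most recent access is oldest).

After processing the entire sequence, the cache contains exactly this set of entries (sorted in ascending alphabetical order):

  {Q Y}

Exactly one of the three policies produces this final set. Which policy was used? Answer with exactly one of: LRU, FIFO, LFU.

Simulating under each policy and comparing final sets:
  LRU: final set = {L Q} -> differs
  FIFO: final set = {Q Y} -> MATCHES target
  LFU: final set = {L Q} -> differs
Only FIFO produces the target set.

Answer: FIFO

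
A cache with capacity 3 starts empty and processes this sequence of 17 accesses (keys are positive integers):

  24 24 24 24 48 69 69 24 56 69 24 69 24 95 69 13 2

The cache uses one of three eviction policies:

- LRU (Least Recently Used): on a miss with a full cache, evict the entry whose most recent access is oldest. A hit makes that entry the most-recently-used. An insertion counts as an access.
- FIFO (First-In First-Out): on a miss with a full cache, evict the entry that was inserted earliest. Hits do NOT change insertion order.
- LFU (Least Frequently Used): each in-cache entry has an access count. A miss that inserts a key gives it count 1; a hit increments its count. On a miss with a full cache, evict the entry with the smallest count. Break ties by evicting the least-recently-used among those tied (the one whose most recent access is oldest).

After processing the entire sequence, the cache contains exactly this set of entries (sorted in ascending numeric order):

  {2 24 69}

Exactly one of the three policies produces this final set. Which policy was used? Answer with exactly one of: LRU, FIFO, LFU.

Simulating under each policy and comparing final sets:
  LRU: final set = {2 13 69} -> differs
  FIFO: final set = {2 13 69} -> differs
  LFU: final set = {2 24 69} -> MATCHES target
Only LFU produces the target set.

Answer: LFU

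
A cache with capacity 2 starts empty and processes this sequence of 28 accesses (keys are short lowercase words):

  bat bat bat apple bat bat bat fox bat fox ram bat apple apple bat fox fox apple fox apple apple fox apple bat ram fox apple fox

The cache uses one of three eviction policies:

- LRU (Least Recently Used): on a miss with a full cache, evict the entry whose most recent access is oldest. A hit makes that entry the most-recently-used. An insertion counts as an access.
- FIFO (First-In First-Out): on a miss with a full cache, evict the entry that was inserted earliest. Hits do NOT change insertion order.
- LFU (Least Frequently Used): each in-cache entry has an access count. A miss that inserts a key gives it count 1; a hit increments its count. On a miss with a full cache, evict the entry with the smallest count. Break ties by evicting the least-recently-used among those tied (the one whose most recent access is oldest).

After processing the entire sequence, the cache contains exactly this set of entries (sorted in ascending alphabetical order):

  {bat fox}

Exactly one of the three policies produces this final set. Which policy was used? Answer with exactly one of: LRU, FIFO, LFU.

Answer: LFU

Derivation:
Simulating under each policy and comparing final sets:
  LRU: final set = {apple fox} -> differs
  FIFO: final set = {apple fox} -> differs
  LFU: final set = {bat fox} -> MATCHES target
Only LFU produces the target set.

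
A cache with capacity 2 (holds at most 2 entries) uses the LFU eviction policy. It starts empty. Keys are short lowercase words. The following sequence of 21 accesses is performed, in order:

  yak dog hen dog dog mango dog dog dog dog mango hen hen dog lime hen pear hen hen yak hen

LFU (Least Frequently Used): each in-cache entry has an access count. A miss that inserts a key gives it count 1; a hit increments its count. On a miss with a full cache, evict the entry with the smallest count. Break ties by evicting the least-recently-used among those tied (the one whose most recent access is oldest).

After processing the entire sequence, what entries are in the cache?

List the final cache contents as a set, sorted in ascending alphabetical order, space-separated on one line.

LFU simulation (capacity=2):
  1. access yak: MISS. Cache: [yak(c=1)]
  2. access dog: MISS. Cache: [yak(c=1) dog(c=1)]
  3. access hen: MISS, evict yak(c=1). Cache: [dog(c=1) hen(c=1)]
  4. access dog: HIT, count now 2. Cache: [hen(c=1) dog(c=2)]
  5. access dog: HIT, count now 3. Cache: [hen(c=1) dog(c=3)]
  6. access mango: MISS, evict hen(c=1). Cache: [mango(c=1) dog(c=3)]
  7. access dog: HIT, count now 4. Cache: [mango(c=1) dog(c=4)]
  8. access dog: HIT, count now 5. Cache: [mango(c=1) dog(c=5)]
  9. access dog: HIT, count now 6. Cache: [mango(c=1) dog(c=6)]
  10. access dog: HIT, count now 7. Cache: [mango(c=1) dog(c=7)]
  11. access mango: HIT, count now 2. Cache: [mango(c=2) dog(c=7)]
  12. access hen: MISS, evict mango(c=2). Cache: [hen(c=1) dog(c=7)]
  13. access hen: HIT, count now 2. Cache: [hen(c=2) dog(c=7)]
  14. access dog: HIT, count now 8. Cache: [hen(c=2) dog(c=8)]
  15. access lime: MISS, evict hen(c=2). Cache: [lime(c=1) dog(c=8)]
  16. access hen: MISS, evict lime(c=1). Cache: [hen(c=1) dog(c=8)]
  17. access pear: MISS, evict hen(c=1). Cache: [pear(c=1) dog(c=8)]
  18. access hen: MISS, evict pear(c=1). Cache: [hen(c=1) dog(c=8)]
  19. access hen: HIT, count now 2. Cache: [hen(c=2) dog(c=8)]
  20. access yak: MISS, evict hen(c=2). Cache: [yak(c=1) dog(c=8)]
  21. access hen: MISS, evict yak(c=1). Cache: [hen(c=1) dog(c=8)]
Total: 10 hits, 11 misses, 9 evictions

Answer: dog hen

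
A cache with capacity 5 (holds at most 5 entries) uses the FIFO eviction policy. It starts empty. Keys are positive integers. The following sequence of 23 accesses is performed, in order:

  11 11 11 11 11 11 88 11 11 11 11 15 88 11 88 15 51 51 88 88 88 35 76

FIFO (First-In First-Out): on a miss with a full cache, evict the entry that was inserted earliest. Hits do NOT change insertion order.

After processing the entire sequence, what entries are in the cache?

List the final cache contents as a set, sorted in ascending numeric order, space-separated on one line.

Answer: 15 35 51 76 88

Derivation:
FIFO simulation (capacity=5):
  1. access 11: MISS. Cache (old->new): [11]
  2. access 11: HIT. Cache (old->new): [11]
  3. access 11: HIT. Cache (old->new): [11]
  4. access 11: HIT. Cache (old->new): [11]
  5. access 11: HIT. Cache (old->new): [11]
  6. access 11: HIT. Cache (old->new): [11]
  7. access 88: MISS. Cache (old->new): [11 88]
  8. access 11: HIT. Cache (old->new): [11 88]
  9. access 11: HIT. Cache (old->new): [11 88]
  10. access 11: HIT. Cache (old->new): [11 88]
  11. access 11: HIT. Cache (old->new): [11 88]
  12. access 15: MISS. Cache (old->new): [11 88 15]
  13. access 88: HIT. Cache (old->new): [11 88 15]
  14. access 11: HIT. Cache (old->new): [11 88 15]
  15. access 88: HIT. Cache (old->new): [11 88 15]
  16. access 15: HIT. Cache (old->new): [11 88 15]
  17. access 51: MISS. Cache (old->new): [11 88 15 51]
  18. access 51: HIT. Cache (old->new): [11 88 15 51]
  19. access 88: HIT. Cache (old->new): [11 88 15 51]
  20. access 88: HIT. Cache (old->new): [11 88 15 51]
  21. access 88: HIT. Cache (old->new): [11 88 15 51]
  22. access 35: MISS. Cache (old->new): [11 88 15 51 35]
  23. access 76: MISS, evict 11. Cache (old->new): [88 15 51 35 76]
Total: 17 hits, 6 misses, 1 evictions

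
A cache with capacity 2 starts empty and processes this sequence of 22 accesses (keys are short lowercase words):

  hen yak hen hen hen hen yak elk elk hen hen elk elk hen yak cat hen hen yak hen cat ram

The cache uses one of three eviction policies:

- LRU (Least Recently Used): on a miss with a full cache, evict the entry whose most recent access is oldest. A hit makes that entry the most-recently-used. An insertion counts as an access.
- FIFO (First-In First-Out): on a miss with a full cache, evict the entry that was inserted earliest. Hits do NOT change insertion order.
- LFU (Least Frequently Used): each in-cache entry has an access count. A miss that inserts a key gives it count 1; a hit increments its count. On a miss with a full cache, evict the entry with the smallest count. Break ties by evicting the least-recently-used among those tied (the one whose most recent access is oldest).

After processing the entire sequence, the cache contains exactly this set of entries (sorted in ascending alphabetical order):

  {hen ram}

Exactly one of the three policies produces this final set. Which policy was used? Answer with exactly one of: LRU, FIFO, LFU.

Answer: LFU

Derivation:
Simulating under each policy and comparing final sets:
  LRU: final set = {cat ram} -> differs
  FIFO: final set = {cat ram} -> differs
  LFU: final set = {hen ram} -> MATCHES target
Only LFU produces the target set.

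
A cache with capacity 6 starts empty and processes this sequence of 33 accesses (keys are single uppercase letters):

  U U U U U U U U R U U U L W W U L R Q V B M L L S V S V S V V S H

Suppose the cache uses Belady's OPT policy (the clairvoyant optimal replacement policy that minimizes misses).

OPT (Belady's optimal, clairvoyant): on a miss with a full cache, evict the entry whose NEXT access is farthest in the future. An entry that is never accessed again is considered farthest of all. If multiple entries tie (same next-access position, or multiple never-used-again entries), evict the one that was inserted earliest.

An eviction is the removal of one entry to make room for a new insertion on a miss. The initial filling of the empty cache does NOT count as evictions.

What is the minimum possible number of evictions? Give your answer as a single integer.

OPT (Belady) simulation (capacity=6):
  1. access U: MISS. Cache: [U]
  2. access U: HIT. Next use of U: step 3. Cache: [U]
  3. access U: HIT. Next use of U: step 4. Cache: [U]
  4. access U: HIT. Next use of U: step 5. Cache: [U]
  5. access U: HIT. Next use of U: step 6. Cache: [U]
  6. access U: HIT. Next use of U: step 7. Cache: [U]
  7. access U: HIT. Next use of U: step 8. Cache: [U]
  8. access U: HIT. Next use of U: step 10. Cache: [U]
  9. access R: MISS. Cache: [U R]
  10. access U: HIT. Next use of U: step 11. Cache: [U R]
  11. access U: HIT. Next use of U: step 12. Cache: [U R]
  12. access U: HIT. Next use of U: step 16. Cache: [U R]
  13. access L: MISS. Cache: [U R L]
  14. access W: MISS. Cache: [U R L W]
  15. access W: HIT. Next use of W: never. Cache: [U R L W]
  16. access U: HIT. Next use of U: never. Cache: [U R L W]
  17. access L: HIT. Next use of L: step 23. Cache: [U R L W]
  18. access R: HIT. Next use of R: never. Cache: [U R L W]
  19. access Q: MISS. Cache: [U R L W Q]
  20. access V: MISS. Cache: [U R L W Q V]
  21. access B: MISS, evict U (next use: never). Cache: [R L W Q V B]
  22. access M: MISS, evict R (next use: never). Cache: [L W Q V B M]
  23. access L: HIT. Next use of L: step 24. Cache: [L W Q V B M]
  24. access L: HIT. Next use of L: never. Cache: [L W Q V B M]
  25. access S: MISS, evict L (next use: never). Cache: [W Q V B M S]
  26. access V: HIT. Next use of V: step 28. Cache: [W Q V B M S]
  27. access S: HIT. Next use of S: step 29. Cache: [W Q V B M S]
  28. access V: HIT. Next use of V: step 30. Cache: [W Q V B M S]
  29. access S: HIT. Next use of S: step 32. Cache: [W Q V B M S]
  30. access V: HIT. Next use of V: step 31. Cache: [W Q V B M S]
  31. access V: HIT. Next use of V: never. Cache: [W Q V B M S]
  32. access S: HIT. Next use of S: never. Cache: [W Q V B M S]
  33. access H: MISS, evict W (next use: never). Cache: [Q V B M S H]
Total: 23 hits, 10 misses, 4 evictions

Answer: 4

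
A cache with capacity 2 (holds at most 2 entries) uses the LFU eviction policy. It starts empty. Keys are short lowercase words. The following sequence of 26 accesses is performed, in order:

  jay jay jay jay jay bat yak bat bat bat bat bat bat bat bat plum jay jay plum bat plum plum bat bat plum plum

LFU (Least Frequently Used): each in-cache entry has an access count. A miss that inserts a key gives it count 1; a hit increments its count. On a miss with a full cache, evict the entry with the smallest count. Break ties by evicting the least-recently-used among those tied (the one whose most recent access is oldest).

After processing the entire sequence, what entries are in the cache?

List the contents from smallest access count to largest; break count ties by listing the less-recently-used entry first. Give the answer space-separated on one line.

LFU simulation (capacity=2):
  1. access jay: MISS. Cache: [jay(c=1)]
  2. access jay: HIT, count now 2. Cache: [jay(c=2)]
  3. access jay: HIT, count now 3. Cache: [jay(c=3)]
  4. access jay: HIT, count now 4. Cache: [jay(c=4)]
  5. access jay: HIT, count now 5. Cache: [jay(c=5)]
  6. access bat: MISS. Cache: [bat(c=1) jay(c=5)]
  7. access yak: MISS, evict bat(c=1). Cache: [yak(c=1) jay(c=5)]
  8. access bat: MISS, evict yak(c=1). Cache: [bat(c=1) jay(c=5)]
  9. access bat: HIT, count now 2. Cache: [bat(c=2) jay(c=5)]
  10. access bat: HIT, count now 3. Cache: [bat(c=3) jay(c=5)]
  11. access bat: HIT, count now 4. Cache: [bat(c=4) jay(c=5)]
  12. access bat: HIT, count now 5. Cache: [jay(c=5) bat(c=5)]
  13. access bat: HIT, count now 6. Cache: [jay(c=5) bat(c=6)]
  14. access bat: HIT, count now 7. Cache: [jay(c=5) bat(c=7)]
  15. access bat: HIT, count now 8. Cache: [jay(c=5) bat(c=8)]
  16. access plum: MISS, evict jay(c=5). Cache: [plum(c=1) bat(c=8)]
  17. access jay: MISS, evict plum(c=1). Cache: [jay(c=1) bat(c=8)]
  18. access jay: HIT, count now 2. Cache: [jay(c=2) bat(c=8)]
  19. access plum: MISS, evict jay(c=2). Cache: [plum(c=1) bat(c=8)]
  20. access bat: HIT, count now 9. Cache: [plum(c=1) bat(c=9)]
  21. access plum: HIT, count now 2. Cache: [plum(c=2) bat(c=9)]
  22. access plum: HIT, count now 3. Cache: [plum(c=3) bat(c=9)]
  23. access bat: HIT, count now 10. Cache: [plum(c=3) bat(c=10)]
  24. access bat: HIT, count now 11. Cache: [plum(c=3) bat(c=11)]
  25. access plum: HIT, count now 4. Cache: [plum(c=4) bat(c=11)]
  26. access plum: HIT, count now 5. Cache: [plum(c=5) bat(c=11)]
Total: 19 hits, 7 misses, 5 evictions

Answer: plum bat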